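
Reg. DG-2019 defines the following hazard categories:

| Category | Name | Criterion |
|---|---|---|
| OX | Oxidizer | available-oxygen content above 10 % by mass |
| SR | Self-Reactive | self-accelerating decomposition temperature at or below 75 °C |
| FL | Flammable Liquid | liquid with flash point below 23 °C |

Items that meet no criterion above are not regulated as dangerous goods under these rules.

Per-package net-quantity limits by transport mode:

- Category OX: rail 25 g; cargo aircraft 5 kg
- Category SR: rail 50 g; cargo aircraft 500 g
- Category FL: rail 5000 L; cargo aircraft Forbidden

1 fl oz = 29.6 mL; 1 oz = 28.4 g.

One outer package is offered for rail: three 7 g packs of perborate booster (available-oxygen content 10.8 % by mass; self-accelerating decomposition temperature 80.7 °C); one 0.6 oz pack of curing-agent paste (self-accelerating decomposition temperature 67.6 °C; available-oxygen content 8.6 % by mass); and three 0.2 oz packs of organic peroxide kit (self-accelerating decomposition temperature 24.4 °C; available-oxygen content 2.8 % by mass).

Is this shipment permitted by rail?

Yes

Perborate booster: available-oxygen content 10.8 % by mass > 10 % by mass → Category OX (Oxidizer).
Self-accelerating decomposition temperature 67.6 °C meets the Category SR criterion (Self-Reactive), so the curing-agent paste is Category SR.
The organic peroxide kit has self-accelerating decomposition temperature 24.4 °C, which is ≤ 75 °C, so it is Category SR (Self-Reactive).
Total Category SR: (one 0.6 oz pack = 17.04 g) + (three 0.2 oz packs = 17.04 g) = 34.08 g.
That is within the Category SR rail limit of 50 g.
Category OX quantity: three 7 g packs = 21 g.
That is within the Category OX rail limit of 25 g.
Every hazard category is within its rail limit and no segregation rule is violated.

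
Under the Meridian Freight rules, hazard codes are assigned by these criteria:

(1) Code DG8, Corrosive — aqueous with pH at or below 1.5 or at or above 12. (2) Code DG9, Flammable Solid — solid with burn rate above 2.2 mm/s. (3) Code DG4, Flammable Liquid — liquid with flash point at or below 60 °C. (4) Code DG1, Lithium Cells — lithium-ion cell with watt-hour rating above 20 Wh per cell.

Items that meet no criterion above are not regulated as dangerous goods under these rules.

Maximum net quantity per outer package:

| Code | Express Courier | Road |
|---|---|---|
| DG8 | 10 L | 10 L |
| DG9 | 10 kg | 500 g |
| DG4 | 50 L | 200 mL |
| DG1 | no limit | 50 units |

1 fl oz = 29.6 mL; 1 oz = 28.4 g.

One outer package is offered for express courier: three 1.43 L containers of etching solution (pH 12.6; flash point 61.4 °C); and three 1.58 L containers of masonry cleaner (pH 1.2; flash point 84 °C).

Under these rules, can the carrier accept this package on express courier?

Yes

With pH 12.6 (≥ 12), the etching solution falls in Code DG8.
Masonry cleaner: pH 1.2 ≤ 1.5 → Code DG8 (Corrosive).
Code DG8 net quantity: (three 1.43 L containers = 4.29 L) + (three 1.58 L containers = 4.74 L) = 9.03 L.
9.03 L is within the express courier limit of 10 L for Code DG8.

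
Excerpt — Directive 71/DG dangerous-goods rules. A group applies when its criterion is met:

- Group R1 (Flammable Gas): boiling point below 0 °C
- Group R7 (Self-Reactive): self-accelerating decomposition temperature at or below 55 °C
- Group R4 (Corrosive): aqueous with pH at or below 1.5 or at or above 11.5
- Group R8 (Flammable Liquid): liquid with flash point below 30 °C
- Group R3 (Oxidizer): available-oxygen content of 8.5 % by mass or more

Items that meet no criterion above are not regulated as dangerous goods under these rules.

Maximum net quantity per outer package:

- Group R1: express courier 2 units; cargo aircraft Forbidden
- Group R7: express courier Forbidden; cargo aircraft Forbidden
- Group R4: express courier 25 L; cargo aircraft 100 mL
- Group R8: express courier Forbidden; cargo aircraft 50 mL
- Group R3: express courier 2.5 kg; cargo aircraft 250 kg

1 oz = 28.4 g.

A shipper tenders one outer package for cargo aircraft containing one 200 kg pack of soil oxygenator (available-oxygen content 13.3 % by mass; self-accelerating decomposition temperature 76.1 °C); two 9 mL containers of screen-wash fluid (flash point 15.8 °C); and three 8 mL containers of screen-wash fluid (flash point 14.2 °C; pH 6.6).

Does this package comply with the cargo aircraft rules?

The soil oxygenator has available-oxygen content 13.3 % by mass, which is ≥ 8.5 % by mass, so it is Group R3 (Oxidizer).
Screen-wash fluid: flash point 15.8 °C < 30 °C → Group R8 (Flammable Liquid).
The screen-wash fluid has flash point 14.2 °C, which is < 30 °C, so it is Group R8 (Flammable Liquid).
Group R8 net quantity: (two 9 mL containers = 18 mL) + (three 8 mL containers = 24 mL) = 42 mL.
42 mL ≤ 50 mL (cargo aircraft limit, Group R8) — within limit.
Group R3 quantity: 200 kg.
200 kg is within the cargo aircraft limit of 250 kg for Group R3.
Every hazard group is within its cargo aircraft limit and no segregation rule is violated.

Yes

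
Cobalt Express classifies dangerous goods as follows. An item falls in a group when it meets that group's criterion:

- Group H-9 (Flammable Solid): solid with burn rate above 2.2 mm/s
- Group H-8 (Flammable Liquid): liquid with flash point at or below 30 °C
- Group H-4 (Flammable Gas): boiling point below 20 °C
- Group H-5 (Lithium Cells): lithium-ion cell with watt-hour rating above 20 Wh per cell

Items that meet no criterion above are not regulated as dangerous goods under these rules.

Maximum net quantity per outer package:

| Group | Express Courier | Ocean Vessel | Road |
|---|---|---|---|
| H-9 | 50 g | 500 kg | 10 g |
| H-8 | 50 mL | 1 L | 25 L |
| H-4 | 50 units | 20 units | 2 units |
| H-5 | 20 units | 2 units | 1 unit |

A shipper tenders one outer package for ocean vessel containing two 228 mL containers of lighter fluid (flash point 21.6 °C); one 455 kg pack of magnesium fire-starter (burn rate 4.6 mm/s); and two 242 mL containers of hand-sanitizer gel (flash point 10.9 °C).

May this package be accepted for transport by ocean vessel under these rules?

Lighter fluid: flash point 21.6 °C ≤ 30 °C → Group H-8 (Flammable Liquid).
With burn rate 4.6 mm/s (> 2.2 mm/s), the magnesium fire-starter falls in Group H-9.
Hand-sanitizer gel: flash point 10.9 °C ≤ 30 °C → Group H-8 (Flammable Liquid).
Group H-9 quantity: 455 kg.
455 kg ≤ 500 kg (ocean vessel limit, Group H-9) — within limit.
Total Group H-8: (two 228 mL containers = 456 mL) + (two 242 mL containers = 484 mL) = 940 mL.
940 mL ≤ 1 L (ocean vessel limit, Group H-8) — within limit.
Every hazard group is within its ocean vessel limit and no segregation rule is violated.

Yes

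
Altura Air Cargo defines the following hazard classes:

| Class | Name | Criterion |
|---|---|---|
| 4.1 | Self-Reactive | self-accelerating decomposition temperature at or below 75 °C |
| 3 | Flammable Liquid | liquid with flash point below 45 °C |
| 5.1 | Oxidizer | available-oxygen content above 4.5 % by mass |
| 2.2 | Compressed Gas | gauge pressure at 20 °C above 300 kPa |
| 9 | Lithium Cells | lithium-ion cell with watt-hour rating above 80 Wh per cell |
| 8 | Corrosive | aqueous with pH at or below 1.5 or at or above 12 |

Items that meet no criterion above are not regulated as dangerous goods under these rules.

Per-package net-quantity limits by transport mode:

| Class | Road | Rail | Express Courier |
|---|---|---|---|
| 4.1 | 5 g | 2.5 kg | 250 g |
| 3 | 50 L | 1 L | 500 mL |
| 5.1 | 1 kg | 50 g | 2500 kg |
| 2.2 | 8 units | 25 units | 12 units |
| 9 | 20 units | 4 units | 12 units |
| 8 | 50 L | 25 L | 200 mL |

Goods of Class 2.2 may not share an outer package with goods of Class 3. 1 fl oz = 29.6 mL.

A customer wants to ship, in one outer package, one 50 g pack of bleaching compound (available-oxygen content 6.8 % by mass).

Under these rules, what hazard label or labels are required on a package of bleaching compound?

Class 5.1

Bleaching compound: available-oxygen content 6.8 % by mass > 4.5 % by mass → Class 5.1 (Oxidizer).
Only the Class 5.1 label is required.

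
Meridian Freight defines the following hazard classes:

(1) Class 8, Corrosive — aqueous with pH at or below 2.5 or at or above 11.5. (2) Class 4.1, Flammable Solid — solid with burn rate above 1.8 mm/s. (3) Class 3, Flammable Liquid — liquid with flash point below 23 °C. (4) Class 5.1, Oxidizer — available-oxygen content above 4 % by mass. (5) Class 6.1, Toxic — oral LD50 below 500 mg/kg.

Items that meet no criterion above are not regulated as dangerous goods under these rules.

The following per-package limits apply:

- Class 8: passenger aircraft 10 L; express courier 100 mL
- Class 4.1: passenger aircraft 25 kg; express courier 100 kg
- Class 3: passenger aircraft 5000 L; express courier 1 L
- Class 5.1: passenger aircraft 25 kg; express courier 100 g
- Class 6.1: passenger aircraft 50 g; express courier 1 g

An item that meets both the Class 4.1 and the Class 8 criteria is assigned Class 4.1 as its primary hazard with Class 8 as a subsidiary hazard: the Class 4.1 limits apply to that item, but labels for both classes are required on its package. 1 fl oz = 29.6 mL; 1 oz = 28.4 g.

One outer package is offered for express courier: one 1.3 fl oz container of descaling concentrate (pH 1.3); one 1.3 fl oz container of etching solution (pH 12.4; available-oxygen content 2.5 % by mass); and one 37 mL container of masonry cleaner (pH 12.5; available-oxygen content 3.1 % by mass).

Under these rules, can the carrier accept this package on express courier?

pH 1.3 meets the Class 8 criterion (Corrosive), so the descaling concentrate is Class 8.
pH 12.4 meets the Class 8 criterion (Corrosive), so the etching solution is Class 8.
With pH 12.5 (≥ 11.5), the masonry cleaner falls in Class 8.
Class 8 net quantity: (one 1.3 fl oz container = 38.48 mL) + (one 1.3 fl oz container = 38.48 mL) + 37 mL = 113.96 mL.
113.96 mL > 100 mL (express courier limit, Class 8) — over the limit.

No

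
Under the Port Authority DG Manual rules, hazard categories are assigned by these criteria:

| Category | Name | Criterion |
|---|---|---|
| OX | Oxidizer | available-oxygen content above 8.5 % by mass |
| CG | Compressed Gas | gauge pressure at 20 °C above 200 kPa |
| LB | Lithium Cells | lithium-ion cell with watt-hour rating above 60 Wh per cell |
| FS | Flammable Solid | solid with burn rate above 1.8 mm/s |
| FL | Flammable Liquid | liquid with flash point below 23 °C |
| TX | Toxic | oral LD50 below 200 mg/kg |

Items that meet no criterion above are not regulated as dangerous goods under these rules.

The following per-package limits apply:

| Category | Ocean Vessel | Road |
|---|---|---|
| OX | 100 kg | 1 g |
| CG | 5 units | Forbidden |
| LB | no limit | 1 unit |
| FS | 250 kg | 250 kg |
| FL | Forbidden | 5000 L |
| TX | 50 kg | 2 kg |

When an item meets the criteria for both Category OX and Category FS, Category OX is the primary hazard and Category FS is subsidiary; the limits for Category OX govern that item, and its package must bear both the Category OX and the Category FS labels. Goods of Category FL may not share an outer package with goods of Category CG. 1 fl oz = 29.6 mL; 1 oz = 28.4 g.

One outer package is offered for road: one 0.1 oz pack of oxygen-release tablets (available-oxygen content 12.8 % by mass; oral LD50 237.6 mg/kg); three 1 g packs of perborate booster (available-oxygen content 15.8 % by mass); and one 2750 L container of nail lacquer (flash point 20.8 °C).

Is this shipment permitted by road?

Available-oxygen content 12.8 % by mass meets the Category OX criterion (Oxidizer), so the oxygen-release tablets are Category OX.
Perborate booster: available-oxygen content 15.8 % by mass > 8.5 % by mass → Category OX (Oxidizer).
Flash point 20.8 °C meets the Category FL criterion (Flammable Liquid), so the nail lacquer is Category FL.
Total Category OX: (one 0.1 oz pack = 2.84 g) + (three 1 g packs = 3 g) = 5.84 g.
That exceeds the Category OX road limit of 1 g.
Category FL quantity: 2750 L.
That is within the Category FL road limit of 5000 L.
The segregation rule (Category FL with Category CG) does not apply to Category OX with Category FL.

No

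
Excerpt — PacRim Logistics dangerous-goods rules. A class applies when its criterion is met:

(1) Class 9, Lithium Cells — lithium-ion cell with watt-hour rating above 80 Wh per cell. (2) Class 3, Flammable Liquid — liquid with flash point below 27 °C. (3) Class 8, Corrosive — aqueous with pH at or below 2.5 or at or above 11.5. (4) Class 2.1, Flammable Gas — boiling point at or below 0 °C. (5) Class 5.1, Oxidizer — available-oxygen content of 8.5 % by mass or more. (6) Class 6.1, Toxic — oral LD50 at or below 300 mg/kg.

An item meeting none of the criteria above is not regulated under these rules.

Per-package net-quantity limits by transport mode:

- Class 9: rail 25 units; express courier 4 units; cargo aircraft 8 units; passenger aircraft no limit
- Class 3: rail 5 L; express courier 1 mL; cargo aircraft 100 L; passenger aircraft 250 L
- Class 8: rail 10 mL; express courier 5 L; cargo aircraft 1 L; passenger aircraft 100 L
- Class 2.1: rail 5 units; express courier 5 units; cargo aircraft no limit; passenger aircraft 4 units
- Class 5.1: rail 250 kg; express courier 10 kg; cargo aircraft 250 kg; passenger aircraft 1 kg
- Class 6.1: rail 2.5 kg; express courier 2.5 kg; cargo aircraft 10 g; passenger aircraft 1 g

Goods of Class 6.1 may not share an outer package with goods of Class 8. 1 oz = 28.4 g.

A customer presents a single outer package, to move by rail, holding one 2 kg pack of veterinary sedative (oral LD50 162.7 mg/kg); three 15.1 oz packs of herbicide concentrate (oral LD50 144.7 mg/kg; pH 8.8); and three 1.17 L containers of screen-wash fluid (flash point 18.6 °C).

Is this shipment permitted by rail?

No

The veterinary sedative has oral LD50 162.7 mg/kg, which is ≤ 300 mg/kg, so it is Class 6.1 (Toxic).
The herbicide concentrate has oral LD50 144.7 mg/kg, which is ≤ 300 mg/kg, so it is Class 6.1 (Toxic).
Screen-wash fluid: flash point 18.6 °C < 27 °C → Class 3 (Flammable Liquid).
Total Class 6.1: 2 kg + (three 15.1 oz packs = 1286.52 g) = 3286.52 g.
That exceeds the Class 6.1 rail limit of 2.5 kg.
Class 3 quantity: three 1.17 L containers = 3.51 L.
3.51 L is within the rail limit of 5 L for Class 3.
The segregation rule (Class 6.1 with Class 8) does not apply to Class 6.1 with Class 3.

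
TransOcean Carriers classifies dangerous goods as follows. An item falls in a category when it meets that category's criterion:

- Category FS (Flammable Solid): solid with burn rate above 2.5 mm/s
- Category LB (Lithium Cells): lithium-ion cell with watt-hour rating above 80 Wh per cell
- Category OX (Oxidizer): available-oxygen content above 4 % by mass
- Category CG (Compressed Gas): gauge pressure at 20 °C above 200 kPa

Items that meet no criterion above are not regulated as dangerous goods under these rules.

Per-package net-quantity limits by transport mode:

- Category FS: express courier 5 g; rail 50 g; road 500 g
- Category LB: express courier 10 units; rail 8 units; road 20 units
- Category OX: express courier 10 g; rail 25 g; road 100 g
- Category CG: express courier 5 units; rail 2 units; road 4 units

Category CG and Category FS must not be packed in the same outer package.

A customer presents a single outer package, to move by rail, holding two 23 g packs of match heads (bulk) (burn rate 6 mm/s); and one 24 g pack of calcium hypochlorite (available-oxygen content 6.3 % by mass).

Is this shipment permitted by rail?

Yes

Match heads (bulk): burn rate 6 mm/s > 2.5 mm/s → Category FS (Flammable Solid).
Calcium hypochlorite: available-oxygen content 6.3 % by mass > 4 % by mass → Category OX (Oxidizer).
Category FS quantity: two 23 g packs = 46 g.
That is within the Category FS rail limit of 50 g.
Category OX quantity: 24 g.
24 g ≤ 25 g (rail limit, Category OX) — within limit.
The segregation rule (Category CG with Category FS) does not apply to Category FS with Category OX.
Every hazard category is within its rail limit and no segregation rule is violated.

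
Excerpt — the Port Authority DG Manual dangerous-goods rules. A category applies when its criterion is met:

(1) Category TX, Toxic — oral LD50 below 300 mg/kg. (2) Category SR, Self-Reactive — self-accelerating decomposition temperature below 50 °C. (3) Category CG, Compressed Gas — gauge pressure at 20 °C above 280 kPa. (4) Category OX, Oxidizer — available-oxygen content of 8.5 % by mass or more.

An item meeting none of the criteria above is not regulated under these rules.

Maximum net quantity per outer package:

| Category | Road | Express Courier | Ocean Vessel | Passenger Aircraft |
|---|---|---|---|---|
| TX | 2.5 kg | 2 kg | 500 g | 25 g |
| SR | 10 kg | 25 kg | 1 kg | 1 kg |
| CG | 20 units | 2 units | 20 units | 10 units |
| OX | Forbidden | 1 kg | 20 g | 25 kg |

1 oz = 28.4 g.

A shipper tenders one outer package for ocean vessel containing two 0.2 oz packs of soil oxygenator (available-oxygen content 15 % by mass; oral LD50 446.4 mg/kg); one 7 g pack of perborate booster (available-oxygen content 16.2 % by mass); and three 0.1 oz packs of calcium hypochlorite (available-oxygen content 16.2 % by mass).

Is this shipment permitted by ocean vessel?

Available-oxygen content 15 % by mass meets the Category OX criterion (Oxidizer), so the soil oxygenator is Category OX.
Available-oxygen content 16.2 % by mass meets the Category OX criterion (Oxidizer), so the perborate booster is Category OX.
Available-oxygen content 16.2 % by mass meets the Category OX criterion (Oxidizer), so the calcium hypochlorite is Category OX.
Category OX net quantity: (two 0.2 oz packs = 11.36 g) + 7 g + (three 0.1 oz packs = 8.52 g) = 26.88 g.
26.88 g exceeds the ocean vessel limit of 20 g for Category OX.

No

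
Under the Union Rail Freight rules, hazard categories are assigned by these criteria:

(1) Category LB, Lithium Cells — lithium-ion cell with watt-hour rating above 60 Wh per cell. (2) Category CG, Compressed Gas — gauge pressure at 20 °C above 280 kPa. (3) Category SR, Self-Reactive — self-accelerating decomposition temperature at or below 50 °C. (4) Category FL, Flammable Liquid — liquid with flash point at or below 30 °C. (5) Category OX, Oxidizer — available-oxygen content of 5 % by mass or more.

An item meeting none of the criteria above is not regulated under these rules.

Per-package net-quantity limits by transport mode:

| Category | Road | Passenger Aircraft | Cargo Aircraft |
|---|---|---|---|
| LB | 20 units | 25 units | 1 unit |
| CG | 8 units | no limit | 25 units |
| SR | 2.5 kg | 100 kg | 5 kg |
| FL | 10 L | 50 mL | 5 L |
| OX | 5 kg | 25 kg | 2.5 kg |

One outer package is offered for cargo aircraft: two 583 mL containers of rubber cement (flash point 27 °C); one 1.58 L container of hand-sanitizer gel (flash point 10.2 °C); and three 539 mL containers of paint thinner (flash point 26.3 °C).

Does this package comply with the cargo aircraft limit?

Rubber cement: flash point 27 °C ≤ 30 °C → Category FL (Flammable Liquid).
The hand-sanitizer gel has flash point 10.2 °C, which is ≤ 30 °C, so it is Category FL (Flammable Liquid).
With flash point 26.3 °C (≤ 30 °C), the paint thinner falls in Category FL.
Total Category FL: (two 583 mL containers = 1.166 L) + 1.58 L + (three 539 mL containers = 1.617 L) = 4.363 L.
That is within the Category FL cargo aircraft limit of 5 L.

Yes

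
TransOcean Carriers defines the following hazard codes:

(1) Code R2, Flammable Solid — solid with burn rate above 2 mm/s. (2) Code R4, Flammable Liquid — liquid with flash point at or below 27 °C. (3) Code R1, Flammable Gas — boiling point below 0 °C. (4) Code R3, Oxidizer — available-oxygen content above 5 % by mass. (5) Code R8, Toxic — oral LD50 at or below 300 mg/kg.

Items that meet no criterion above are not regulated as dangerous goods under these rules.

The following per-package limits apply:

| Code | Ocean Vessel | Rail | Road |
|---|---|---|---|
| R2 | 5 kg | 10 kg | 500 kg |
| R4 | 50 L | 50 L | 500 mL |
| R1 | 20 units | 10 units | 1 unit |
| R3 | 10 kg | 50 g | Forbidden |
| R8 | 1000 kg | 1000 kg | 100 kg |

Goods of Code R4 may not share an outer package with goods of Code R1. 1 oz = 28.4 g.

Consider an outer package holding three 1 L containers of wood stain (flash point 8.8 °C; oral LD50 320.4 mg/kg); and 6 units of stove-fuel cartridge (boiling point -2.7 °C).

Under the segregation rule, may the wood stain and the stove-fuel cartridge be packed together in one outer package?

No

The wood stain has flash point 8.8 °C, which is ≤ 27 °C, so it is Code R4 (Flammable Liquid).
Boiling point -2.7 °C meets the Code R1 criterion (Flammable Gas), so the stove-fuel cartridge is Code R1.
Code R4 and Code R1 may not share an outer package.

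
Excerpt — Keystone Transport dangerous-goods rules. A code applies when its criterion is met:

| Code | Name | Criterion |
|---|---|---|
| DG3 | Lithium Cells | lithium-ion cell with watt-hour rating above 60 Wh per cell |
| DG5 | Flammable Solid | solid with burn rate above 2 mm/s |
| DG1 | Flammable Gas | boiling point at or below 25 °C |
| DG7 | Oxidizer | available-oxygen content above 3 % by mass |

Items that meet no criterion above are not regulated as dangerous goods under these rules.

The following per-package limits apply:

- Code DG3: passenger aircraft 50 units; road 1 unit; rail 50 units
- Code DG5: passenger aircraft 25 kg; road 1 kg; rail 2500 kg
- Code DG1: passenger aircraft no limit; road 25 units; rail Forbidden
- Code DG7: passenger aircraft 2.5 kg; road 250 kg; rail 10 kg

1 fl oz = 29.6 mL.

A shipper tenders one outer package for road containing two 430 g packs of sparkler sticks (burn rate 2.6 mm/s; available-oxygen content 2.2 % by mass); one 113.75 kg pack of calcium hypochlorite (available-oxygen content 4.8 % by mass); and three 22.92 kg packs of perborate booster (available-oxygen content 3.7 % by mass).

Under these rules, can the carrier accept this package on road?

Yes

The sparkler sticks have burn rate 2.6 mm/s, which is > 2 mm/s, so they are Code DG5 (Flammable Solid).
Calcium hypochlorite: available-oxygen content 4.8 % by mass > 3 % by mass → Code DG7 (Oxidizer).
The perborate booster has available-oxygen content 3.7 % by mass, which is > 3 % by mass, so it is Code DG7 (Oxidizer).
Code DG7 net quantity: 113.75 kg + (three 22.92 kg packs = 68.76 kg) = 182.51 kg.
That is within the Code DG7 road limit of 250 kg.
Code DG5 quantity: two 430 g packs = 860 g.
860 g ≤ 1 kg (road limit, Code DG5) — within limit.
Every hazard code is within its road limit and no segregation rule is violated.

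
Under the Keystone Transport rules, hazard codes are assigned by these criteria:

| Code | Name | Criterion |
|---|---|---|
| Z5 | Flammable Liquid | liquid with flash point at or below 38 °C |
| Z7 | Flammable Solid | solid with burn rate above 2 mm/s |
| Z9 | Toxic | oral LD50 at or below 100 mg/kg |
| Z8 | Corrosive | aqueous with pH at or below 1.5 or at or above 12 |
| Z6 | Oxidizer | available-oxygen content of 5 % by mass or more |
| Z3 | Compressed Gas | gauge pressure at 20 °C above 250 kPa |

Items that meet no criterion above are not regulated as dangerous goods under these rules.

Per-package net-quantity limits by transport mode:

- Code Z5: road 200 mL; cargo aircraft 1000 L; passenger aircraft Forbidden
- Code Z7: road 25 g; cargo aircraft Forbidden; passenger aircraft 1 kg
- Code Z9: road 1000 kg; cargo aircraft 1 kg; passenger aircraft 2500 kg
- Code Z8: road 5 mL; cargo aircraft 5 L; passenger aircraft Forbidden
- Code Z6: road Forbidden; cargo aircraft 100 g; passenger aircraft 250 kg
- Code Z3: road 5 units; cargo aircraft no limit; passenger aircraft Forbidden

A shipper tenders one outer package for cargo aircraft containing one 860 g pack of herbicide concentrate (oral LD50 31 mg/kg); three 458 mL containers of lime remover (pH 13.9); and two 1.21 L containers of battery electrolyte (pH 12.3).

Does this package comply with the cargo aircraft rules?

Oral LD50 31 mg/kg meets the Code Z9 criterion (Toxic), so the herbicide concentrate is Code Z9.
With pH 13.9 (≥ 12), the lime remover falls in Code Z8.
pH 12.3 meets the Code Z8 criterion (Corrosive), so the battery electrolyte is Code Z8.
Code Z8 net quantity: (three 458 mL containers = 1.374 L) + (two 1.21 L containers = 2.42 L) = 3.794 L.
3.794 L is within the cargo aircraft limit of 5 L for Code Z8.
Code Z9 quantity: 860 g.
860 g is within the cargo aircraft limit of 1 kg for Code Z9.
Every hazard code is within its cargo aircraft limit and no segregation rule is violated.

Yes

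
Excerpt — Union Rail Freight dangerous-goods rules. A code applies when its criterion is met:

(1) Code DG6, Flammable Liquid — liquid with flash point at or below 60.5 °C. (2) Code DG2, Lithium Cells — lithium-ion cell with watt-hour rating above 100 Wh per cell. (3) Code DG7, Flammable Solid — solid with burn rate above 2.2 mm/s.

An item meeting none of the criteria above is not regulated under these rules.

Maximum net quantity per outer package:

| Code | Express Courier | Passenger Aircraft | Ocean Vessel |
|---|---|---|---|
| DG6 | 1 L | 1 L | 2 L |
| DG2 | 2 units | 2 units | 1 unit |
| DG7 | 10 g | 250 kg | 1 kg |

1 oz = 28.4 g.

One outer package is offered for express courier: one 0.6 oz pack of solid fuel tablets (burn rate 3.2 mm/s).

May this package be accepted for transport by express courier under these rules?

With burn rate 3.2 mm/s (> 2.2 mm/s), the solid fuel tablets fall in Code DG7.
Code DG7 quantity: one 0.6 oz pack = 17.04 g.
17.04 g exceeds the express courier limit of 10 g for Code DG7.

No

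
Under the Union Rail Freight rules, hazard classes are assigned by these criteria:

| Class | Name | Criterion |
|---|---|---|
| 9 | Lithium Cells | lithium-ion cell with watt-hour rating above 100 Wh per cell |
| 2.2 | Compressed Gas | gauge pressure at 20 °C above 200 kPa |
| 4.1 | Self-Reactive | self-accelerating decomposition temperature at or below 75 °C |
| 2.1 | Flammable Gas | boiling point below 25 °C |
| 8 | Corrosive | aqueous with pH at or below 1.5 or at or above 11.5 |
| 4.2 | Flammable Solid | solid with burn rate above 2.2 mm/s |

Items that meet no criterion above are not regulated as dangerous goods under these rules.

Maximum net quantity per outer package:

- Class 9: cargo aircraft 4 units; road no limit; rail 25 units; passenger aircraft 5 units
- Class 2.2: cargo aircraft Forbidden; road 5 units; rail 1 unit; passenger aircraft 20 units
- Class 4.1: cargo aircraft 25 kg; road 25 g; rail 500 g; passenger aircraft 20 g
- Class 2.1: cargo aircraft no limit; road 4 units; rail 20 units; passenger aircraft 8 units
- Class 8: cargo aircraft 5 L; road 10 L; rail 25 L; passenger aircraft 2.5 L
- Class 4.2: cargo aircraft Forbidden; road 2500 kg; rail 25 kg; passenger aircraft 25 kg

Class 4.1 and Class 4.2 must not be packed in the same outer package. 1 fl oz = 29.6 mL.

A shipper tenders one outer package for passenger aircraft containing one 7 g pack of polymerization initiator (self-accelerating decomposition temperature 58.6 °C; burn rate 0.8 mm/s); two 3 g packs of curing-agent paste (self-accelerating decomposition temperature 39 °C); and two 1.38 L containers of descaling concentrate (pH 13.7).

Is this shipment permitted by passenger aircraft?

No

With self-accelerating decomposition temperature 58.6 °C (≤ 75 °C), the polymerization initiator falls in Class 4.1.
With self-accelerating decomposition temperature 39 °C (≤ 75 °C), the curing-agent paste falls in Class 4.1.
pH 13.7 meets the Class 8 criterion (Corrosive), so the descaling concentrate is Class 8.
Class 4.1 net quantity: 7 g + (two 3 g packs = 6 g) = 13 g.
13 g ≤ 20 g (passenger aircraft limit, Class 4.1) — within limit.
Class 8 quantity: two 1.38 L containers = 2.76 L.
That exceeds the Class 8 passenger aircraft limit of 2.5 L.
The segregation rule (Class 4.1 with Class 4.2) does not apply to Class 4.1 with Class 8.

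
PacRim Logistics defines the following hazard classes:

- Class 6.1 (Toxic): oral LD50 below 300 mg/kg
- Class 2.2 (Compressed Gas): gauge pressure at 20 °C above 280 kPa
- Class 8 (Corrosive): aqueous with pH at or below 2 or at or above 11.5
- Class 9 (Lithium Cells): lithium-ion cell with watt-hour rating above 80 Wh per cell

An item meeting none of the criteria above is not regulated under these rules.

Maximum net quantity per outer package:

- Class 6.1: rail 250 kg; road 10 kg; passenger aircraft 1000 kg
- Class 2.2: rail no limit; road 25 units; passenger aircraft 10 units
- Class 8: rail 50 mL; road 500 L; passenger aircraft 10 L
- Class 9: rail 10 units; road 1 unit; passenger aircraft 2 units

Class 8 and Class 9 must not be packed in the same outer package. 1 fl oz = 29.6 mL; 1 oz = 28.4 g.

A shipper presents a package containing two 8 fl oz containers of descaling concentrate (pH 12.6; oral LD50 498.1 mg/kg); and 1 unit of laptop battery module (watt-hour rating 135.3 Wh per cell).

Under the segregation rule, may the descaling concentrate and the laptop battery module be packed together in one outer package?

With pH 12.6 (≥ 11.5), the descaling concentrate falls in Class 8.
Watt-hour rating 135.3 Wh per cell meets the Class 9 criterion (Lithium Cells), so the laptop battery module is Class 9.
Class 8 and Class 9 may not share an outer package.

No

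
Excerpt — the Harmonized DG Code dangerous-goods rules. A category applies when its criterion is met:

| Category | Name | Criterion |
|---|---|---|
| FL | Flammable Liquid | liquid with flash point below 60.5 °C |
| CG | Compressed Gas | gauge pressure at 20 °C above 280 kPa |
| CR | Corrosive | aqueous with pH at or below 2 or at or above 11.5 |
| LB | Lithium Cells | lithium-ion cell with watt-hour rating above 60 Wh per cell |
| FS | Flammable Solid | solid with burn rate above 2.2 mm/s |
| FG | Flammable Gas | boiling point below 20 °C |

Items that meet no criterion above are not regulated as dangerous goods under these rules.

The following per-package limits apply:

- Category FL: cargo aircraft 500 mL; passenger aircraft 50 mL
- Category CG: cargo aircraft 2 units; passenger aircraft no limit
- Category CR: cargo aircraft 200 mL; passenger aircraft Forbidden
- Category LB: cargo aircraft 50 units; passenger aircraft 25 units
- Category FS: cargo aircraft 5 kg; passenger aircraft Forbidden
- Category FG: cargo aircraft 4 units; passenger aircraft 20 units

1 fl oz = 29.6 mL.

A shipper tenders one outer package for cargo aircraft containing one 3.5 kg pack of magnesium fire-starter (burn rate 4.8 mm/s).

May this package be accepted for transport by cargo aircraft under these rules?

Yes

With burn rate 4.8 mm/s (> 2.2 mm/s), the magnesium fire-starter falls in Category FS.
Category FS quantity: 3.5 kg.
3.5 kg is within the cargo aircraft limit of 5 kg for Category FS.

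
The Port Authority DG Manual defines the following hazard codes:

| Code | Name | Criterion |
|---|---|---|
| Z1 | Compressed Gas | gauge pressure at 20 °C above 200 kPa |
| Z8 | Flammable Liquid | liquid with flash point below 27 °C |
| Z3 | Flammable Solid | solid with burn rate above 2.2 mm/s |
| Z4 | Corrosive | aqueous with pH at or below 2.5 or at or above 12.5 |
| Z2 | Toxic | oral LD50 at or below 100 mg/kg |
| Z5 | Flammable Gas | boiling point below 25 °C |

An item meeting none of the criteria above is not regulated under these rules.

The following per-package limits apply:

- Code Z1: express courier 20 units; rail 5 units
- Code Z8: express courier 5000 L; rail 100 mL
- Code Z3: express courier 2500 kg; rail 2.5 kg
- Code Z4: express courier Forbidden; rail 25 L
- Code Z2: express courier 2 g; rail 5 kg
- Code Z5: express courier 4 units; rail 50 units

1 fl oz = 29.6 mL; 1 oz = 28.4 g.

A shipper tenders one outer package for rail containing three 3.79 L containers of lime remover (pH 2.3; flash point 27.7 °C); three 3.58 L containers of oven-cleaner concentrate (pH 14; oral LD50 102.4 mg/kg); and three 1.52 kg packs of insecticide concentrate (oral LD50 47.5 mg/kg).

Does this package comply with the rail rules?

Yes

pH 2.3 meets the Code Z4 criterion (Corrosive), so the lime remover is Code Z4.
The oven-cleaner concentrate has pH 14, which is ≥ 12.5, so it is Code Z4 (Corrosive).
Oral LD50 47.5 mg/kg meets the Code Z2 criterion (Toxic), so the insecticide concentrate is Code Z2.
Code Z4 net quantity: (three 3.79 L containers = 11.37 L) + (three 3.58 L containers = 10.74 L) = 22.11 L.
That is within the Code Z4 rail limit of 25 L.
Code Z2 quantity: three 1.52 kg packs = 4.56 kg.
That is within the Code Z2 rail limit of 5 kg.
Every hazard code is within its rail limit and no segregation rule is violated.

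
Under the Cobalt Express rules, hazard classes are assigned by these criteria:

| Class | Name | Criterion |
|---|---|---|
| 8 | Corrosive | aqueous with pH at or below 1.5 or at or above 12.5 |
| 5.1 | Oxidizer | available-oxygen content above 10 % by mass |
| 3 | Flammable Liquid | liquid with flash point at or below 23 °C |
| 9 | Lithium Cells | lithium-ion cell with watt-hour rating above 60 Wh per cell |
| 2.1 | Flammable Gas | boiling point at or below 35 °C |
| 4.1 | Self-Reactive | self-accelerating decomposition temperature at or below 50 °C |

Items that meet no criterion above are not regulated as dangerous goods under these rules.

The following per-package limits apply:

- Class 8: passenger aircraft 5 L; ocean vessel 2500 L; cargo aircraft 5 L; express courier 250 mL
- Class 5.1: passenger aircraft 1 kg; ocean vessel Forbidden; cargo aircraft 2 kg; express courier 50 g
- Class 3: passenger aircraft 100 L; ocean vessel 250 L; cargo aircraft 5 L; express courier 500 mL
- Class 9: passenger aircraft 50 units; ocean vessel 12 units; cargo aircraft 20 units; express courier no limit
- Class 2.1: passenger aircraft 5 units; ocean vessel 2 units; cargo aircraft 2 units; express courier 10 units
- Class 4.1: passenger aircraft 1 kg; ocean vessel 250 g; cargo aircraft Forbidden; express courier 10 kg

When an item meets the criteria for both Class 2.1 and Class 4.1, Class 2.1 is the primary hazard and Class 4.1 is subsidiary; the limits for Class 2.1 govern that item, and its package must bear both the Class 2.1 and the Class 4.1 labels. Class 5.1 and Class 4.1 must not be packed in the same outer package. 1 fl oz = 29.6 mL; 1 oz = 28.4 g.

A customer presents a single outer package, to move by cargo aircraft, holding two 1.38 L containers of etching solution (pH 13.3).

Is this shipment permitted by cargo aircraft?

With pH 13.3 (≥ 12.5), the etching solution falls in Class 8.
Class 8 quantity: two 1.38 L containers = 2.76 L.
2.76 L is within the cargo aircraft limit of 5 L for Class 8.

Yes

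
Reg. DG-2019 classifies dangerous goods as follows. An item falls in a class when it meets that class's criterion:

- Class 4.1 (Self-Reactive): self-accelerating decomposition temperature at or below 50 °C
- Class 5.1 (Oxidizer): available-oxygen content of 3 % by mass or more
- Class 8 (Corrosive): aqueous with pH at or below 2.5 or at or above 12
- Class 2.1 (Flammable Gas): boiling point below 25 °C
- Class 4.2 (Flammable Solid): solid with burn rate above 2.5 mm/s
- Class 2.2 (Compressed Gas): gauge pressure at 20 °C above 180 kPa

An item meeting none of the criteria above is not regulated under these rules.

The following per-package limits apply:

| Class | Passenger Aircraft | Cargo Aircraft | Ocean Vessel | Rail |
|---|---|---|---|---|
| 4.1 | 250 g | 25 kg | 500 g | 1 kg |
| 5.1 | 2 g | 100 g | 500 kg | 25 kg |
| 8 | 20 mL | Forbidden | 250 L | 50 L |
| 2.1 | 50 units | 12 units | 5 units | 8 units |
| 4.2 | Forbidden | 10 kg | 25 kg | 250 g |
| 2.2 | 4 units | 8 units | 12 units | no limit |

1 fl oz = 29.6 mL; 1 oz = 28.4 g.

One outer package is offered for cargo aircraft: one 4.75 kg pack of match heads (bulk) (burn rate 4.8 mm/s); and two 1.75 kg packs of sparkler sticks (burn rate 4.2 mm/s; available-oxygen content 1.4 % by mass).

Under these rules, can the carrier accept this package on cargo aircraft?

Yes

The match heads (bulk) have burn rate 4.8 mm/s, which is > 2.5 mm/s, so they are Class 4.2 (Flammable Solid).
The sparkler sticks have burn rate 4.2 mm/s, which is > 2.5 mm/s, so they are Class 4.2 (Flammable Solid).
Class 4.2 net quantity: 4.75 kg + (two 1.75 kg packs = 3.5 kg) = 8.25 kg.
That is within the Class 4.2 cargo aircraft limit of 10 kg.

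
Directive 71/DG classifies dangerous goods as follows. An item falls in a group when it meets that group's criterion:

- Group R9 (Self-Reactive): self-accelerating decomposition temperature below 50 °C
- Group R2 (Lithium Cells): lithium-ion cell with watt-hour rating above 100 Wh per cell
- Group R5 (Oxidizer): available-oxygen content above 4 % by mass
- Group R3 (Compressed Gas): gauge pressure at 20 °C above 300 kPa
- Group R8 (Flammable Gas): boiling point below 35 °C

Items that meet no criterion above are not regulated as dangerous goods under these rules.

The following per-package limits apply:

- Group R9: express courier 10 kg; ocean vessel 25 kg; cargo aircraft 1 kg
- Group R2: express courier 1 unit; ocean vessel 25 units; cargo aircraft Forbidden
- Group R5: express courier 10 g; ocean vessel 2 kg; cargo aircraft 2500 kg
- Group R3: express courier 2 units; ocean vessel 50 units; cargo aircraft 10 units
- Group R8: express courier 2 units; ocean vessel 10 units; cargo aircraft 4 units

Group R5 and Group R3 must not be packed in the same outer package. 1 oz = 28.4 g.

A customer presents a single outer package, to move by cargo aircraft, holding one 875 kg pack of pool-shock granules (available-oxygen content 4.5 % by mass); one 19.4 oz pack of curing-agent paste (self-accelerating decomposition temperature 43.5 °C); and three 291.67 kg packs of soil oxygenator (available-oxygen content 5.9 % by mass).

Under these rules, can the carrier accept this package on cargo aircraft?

With available-oxygen content 4.5 % by mass (> 4 % by mass), the pool-shock granules fall in Group R5.
With self-accelerating decomposition temperature 43.5 °C (< 50 °C), the curing-agent paste falls in Group R9.
With available-oxygen content 5.9 % by mass (> 4 % by mass), the soil oxygenator falls in Group R5.
Group R5 net quantity: 875 kg + (three 291.67 kg packs = 875.01 kg) = 1750.01 kg.
That is within the Group R5 cargo aircraft limit of 2500 kg.
Group R9 quantity: one 19.4 oz pack = 550.96 g.
That is within the Group R9 cargo aircraft limit of 1 kg.
The segregation rule (Group R5 with Group R3) does not apply to Group R5 with Group R9.
Every hazard group is within its cargo aircraft limit and no segregation rule is violated.

Yes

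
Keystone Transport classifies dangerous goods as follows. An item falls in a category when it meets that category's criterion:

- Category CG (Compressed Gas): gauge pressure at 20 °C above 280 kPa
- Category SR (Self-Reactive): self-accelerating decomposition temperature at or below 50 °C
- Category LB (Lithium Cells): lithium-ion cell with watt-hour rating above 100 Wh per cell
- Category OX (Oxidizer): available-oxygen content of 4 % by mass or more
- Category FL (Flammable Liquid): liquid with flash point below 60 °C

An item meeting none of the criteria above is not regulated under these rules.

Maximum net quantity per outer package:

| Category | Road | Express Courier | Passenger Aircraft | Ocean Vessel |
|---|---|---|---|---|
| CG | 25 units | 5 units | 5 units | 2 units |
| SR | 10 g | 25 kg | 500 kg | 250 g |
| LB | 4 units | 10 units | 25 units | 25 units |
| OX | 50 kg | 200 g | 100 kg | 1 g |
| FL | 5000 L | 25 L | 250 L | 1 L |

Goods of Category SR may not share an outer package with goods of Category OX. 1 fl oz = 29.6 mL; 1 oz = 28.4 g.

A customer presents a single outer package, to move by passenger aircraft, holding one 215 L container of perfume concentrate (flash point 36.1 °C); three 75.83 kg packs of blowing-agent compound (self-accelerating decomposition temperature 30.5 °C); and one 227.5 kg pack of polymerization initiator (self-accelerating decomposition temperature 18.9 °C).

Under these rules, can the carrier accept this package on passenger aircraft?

With flash point 36.1 °C (< 60 °C), the perfume concentrate falls in Category FL.
Blowing-agent compound: self-accelerating decomposition temperature 30.5 °C ≤ 50 °C → Category SR (Self-Reactive).
The polymerization initiator has self-accelerating decomposition temperature 18.9 °C, which is ≤ 50 °C, so it is Category SR (Self-Reactive).
Category SR net quantity: (three 75.83 kg packs = 227.49 kg) + 227.5 kg = 454.99 kg.
That is within the Category SR passenger aircraft limit of 500 kg.
Category FL quantity: 215 L.
That is within the Category FL passenger aircraft limit of 250 L.
The segregation rule (Category SR with Category OX) does not apply to Category SR with Category FL.
Every hazard category is within its passenger aircraft limit and no segregation rule is violated.

Yes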